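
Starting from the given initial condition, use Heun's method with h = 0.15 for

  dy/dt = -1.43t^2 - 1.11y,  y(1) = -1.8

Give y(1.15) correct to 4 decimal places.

-1.7565

Heun: k1 = f(t_n, y_n); k2 = f(t_n + h, y_n + h·k1); y_{n+1} = y_n + (h/2)·(k1 + k2).
t=1.000000, y=-1.800000:
  k1 = f(1.000000, -1.800000) = 0.568000
  k2 = f(1.150000, -1.714800) = 0.012253
  y ← -1.800000 + (0.15/2)·(0.568000 + 0.012253) = -1.756481
y(1.15) ≈ -1.7565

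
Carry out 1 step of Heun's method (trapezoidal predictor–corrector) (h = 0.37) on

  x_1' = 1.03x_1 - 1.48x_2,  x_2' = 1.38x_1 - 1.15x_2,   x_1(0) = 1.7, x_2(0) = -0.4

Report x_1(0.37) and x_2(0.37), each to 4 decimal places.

Heun on (x_1,x_2): k1 = f(x_n, state_n); k2 = f(x_n + h, state_n + h·k1); state_{n+1} = state_n + (h/2)·(k1 + k2).
0.000000: (1.700000, -0.400000)
  k1 = (2.343000, 2.806000)
  predictor → (2.566910, 0.638220)
  k2 = (1.699352, 2.808383)
  → (2.447835, 0.638661)
(x_1(0.37), x_2(0.37)) ≈ (2.4478, 0.6387)

2.4478, 0.6387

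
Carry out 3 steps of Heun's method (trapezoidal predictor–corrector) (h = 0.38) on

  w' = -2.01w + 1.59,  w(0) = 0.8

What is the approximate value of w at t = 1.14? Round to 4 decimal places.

Heun: k1 = f(t_n, w_n); k2 = f(t_n + h, w_n + h·k1); w_{n+1} = w_n + (h/2)·(k1 + k2).
t=0.000000, w=0.800000:
  k1 = f(0.000000, 0.800000) = -0.018000
  k2 = f(0.380000, 0.793160) = -0.004252
  w ← 0.800000 + (0.38/2)·(-0.018000 + (-0.004252)) = 0.795772
t=0.380000, w=0.795772:
  k1 = f(0.380000, 0.795772) = -0.009502
  k2 = f(0.760000, 0.792161) = -0.002244
  w ← 0.795772 + (0.38/2)·(-0.009502 + (-0.002244)) = 0.793540
t=0.760000, w=0.793540:
  k1 = f(0.760000, 0.793540) = -0.005016
  k2 = f(1.140000, 0.791634) = -0.001185
  w ← 0.793540 + (0.38/2)·(-0.005016 + (-0.001185)) = 0.792362
w(1.14) ≈ 0.7924

0.7924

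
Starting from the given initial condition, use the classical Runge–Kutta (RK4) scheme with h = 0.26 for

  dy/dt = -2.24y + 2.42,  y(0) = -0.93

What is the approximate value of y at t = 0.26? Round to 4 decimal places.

RK4: k1 = f(t_n, y_n); k2 = f(t_n + h/2, y_n + (h/2)·k1); k3 = f(t_n + h/2, y_n + (h/2)·k2); k4 = f(t_n + h, y_n + h·k3); y_{n+1} = y_n + (h/6)·(k1 + 2k2 + 2k3 + k4).
t=0.000000, y=-0.930000:
  k1 = f(0.000000, -0.930000) = 4.503200
  k2 = f(0.130000, -0.344584) = 3.191868
  k3 = f(0.130000, -0.515057) = 3.573728
  k4 = f(0.260000, -0.000831) = 2.421861
  y ← -0.930000 + (0.26/6)·(k1 + 2k2 + 2k3 + k4) = -0.043562
y(0.26) ≈ -0.0436

-0.0436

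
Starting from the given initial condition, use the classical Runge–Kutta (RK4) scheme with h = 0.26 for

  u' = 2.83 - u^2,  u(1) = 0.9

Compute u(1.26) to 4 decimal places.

1.3040

RK4: k1 = f(t_n, u_n); k2 = f(t_n + h/2, u_n + (h/2)·k1); k3 = f(t_n + h/2, u_n + (h/2)·k2); k4 = f(t_n + h, u_n + h·k3); u_{n+1} = u_n + (h/6)·(k1 + 2k2 + 2k3 + k4).
t=1.000000, u=0.900000:
  k1 = f(1.000000, 0.900000) = 2.020000
  k2 = f(1.130000, 1.162600) = 1.478361
  k3 = f(1.130000, 1.092187) = 1.637128
  k4 = f(1.260000, 1.325653) = 1.072644
  u ← 0.900000 + (0.26/6)·(k1 + 2k2 + 2k3 + k4) = 1.304024
u(1.26) ≈ 1.3040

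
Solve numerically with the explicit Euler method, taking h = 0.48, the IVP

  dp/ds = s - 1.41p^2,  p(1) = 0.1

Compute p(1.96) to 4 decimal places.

Euler: p_{n+1} = p_n + h·f(s_n, p_n).
s=1.000000, p=0.100000: f=0.985900 → p ← 0.100000 + 0.48·0.985900 = 0.573232
s=1.480000, p=0.573232: f=1.016681 → p ← 0.573232 + 0.48·1.016681 = 1.061239
p(1.96) ≈ 1.0612

1.0612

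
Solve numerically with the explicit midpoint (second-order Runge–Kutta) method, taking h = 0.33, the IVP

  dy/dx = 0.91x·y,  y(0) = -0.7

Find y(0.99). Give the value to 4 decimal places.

Midpoint: k1 = f(x_n, y_n); k2 = f(x_n + h/2, y_n + (h/2)·k1); y_{n+1} = y_n + h·k2.
x=0.000000, y=-0.700000:
  k1 = f(0.000000, -0.700000) = 0.000000
  k2 = f(0.165000, -0.700000) = -0.105105
  y ← -0.700000 + 0.33·(-0.105105) = -0.734685
x=0.330000, y=-0.734685:
  k1 = f(0.330000, -0.734685) = -0.220626
  k2 = f(0.495000, -0.771088) = -0.347337
  y ← -0.734685 + 0.33·(-0.347337) = -0.849306
x=0.660000, y=-0.849306:
  k1 = f(0.660000, -0.849306) = -0.510093
  k2 = f(0.825000, -0.933471) = -0.700803
  y ← -0.849306 + 0.33·(-0.700803) = -1.080571
y(0.99) ≈ -1.0806

-1.0806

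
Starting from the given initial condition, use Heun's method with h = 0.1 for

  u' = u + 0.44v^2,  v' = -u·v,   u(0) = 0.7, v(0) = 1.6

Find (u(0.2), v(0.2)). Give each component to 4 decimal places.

Heun on (u,v): k1 = f(s_n, state_n); k2 = f(s_n + h, state_n + h·k1); state_{n+1} = state_n + (h/2)·(k1 + k2).
0.000000: (0.700000, 1.600000)
  k1 = (1.826400, -1.120000)
  predictor → (0.882640, 1.488000)
  k2 = (1.856863, -1.313368)
  → (0.884163, 1.478332)
0.100000: (0.884163, 1.478332)
  k1 = (1.845767, -1.307086)
  predictor → (1.068740, 1.347623)
  k2 = (1.867818, -1.440258)
  → (1.069842, 1.340964)
(u(0.2), v(0.2)) ≈ (1.0698, 1.3410)

1.0698, 1.3410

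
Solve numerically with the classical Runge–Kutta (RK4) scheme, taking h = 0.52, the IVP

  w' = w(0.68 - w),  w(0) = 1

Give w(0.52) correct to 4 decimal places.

0.8771

RK4: k1 = f(s_n, w_n); k2 = f(s_n + h/2, w_n + (h/2)·k1); k3 = f(s_n + h/2, w_n + (h/2)·k2); k4 = f(s_n + h, w_n + h·k3); w_{n+1} = w_n + (h/6)·(k1 + 2k2 + 2k3 + k4).
s=0.000000, w=1.000000:
  k1 = f(0.000000, 1.000000) = -0.320000
  k2 = f(0.260000, 0.916800) = -0.217098
  k3 = f(0.260000, 0.943554) = -0.248678
  k4 = f(0.520000, 0.870687) = -0.166029
  w ← 1.000000 + (0.52/6)·(k1 + 2k2 + 2k3 + k4) = 0.877143
w(0.52) ≈ 0.8771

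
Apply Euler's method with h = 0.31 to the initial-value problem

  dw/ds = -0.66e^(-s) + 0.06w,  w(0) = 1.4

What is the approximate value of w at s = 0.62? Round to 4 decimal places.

1.0941

Euler: w_{n+1} = w_n + h·f(s_n, w_n).
s=0.000000, w=1.400000: f=-0.576000 → w ← 1.400000 + 0.31·(-0.576000) = 1.221440
s=0.310000, w=1.221440: f=-0.410789 → w ← 1.221440 + 0.31·(-0.410789) = 1.094096
w(0.62) ≈ 1.0941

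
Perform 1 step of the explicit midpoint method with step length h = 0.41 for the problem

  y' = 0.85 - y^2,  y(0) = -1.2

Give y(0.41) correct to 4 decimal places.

Midpoint: k1 = f(x_n, y_n); k2 = f(x_n + h/2, y_n + (h/2)·k1); y_{n+1} = y_n + h·k2.
x=0.000000, y=-1.200000:
  k1 = f(0.000000, -1.200000) = -0.590000
  k2 = f(0.205000, -1.320950) = -0.894909
  y ← -1.200000 + 0.41·(-0.894909) = -1.566913
y(0.41) ≈ -1.5669

-1.5669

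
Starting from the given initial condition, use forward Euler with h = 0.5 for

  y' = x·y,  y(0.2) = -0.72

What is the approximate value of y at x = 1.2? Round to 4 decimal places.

Euler: y_{n+1} = y_n + h·f(x_n, y_n).
x=0.200000, y=-0.720000: f=-0.144000 → y ← -0.720000 + 0.5·(-0.144000) = -0.792000
x=0.700000, y=-0.792000: f=-0.554400 → y ← -0.792000 + 0.5·(-0.554400) = -1.069200
y(1.2) ≈ -1.0692

-1.0692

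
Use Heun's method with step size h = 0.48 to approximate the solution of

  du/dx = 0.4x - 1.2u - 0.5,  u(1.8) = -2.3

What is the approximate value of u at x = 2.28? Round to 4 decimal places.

Heun: k1 = f(x_n, u_n); k2 = f(x_n + h, u_n + h·k1); u_{n+1} = u_n + (h/2)·(k1 + k2).
x=1.800000, u=-2.300000:
  k1 = f(1.800000, -2.300000) = 2.980000
  k2 = f(2.280000, -0.869600) = 1.455520
  u ← -2.300000 + (0.48/2)·(2.980000 + 1.455520) = -1.235475
u(2.28) ≈ -1.2355

-1.2355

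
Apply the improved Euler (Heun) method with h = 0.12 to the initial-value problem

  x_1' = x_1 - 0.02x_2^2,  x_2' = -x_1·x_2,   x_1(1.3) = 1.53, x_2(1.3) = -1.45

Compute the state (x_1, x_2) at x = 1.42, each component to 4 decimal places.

1.7201, -1.1955

Heun on (x_1,x_2): k1 = f(x_n, state_n); k2 = f(x_n + h, state_n + h·k1); state_{n+1} = state_n + (h/2)·(k1 + k2).
1.300000: (1.530000, -1.450000)
  k1 = (1.487950, 2.218500)
  predictor → (1.708554, -1.183780)
  k2 = (1.680527, 2.022552)
  → (1.720109, -1.195537)
(x_1(1.42), x_2(1.42)) ≈ (1.7201, -1.1955)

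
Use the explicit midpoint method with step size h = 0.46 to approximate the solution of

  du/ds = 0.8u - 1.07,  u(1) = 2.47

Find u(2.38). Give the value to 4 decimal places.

4.6890

Midpoint: k1 = f(s_n, u_n); k2 = f(s_n + h/2, u_n + (h/2)·k1); u_{n+1} = u_n + h·k2.
s=1.000000, u=2.470000:
  k1 = f(1.000000, 2.470000) = 0.906000
  k2 = f(1.230000, 2.678380) = 1.072704
  u ← 2.470000 + 0.46·1.072704 = 2.963444
s=1.460000, u=2.963444:
  k1 = f(1.460000, 2.963444) = 1.300755
  k2 = f(1.690000, 3.262618) = 1.540094
  u ← 2.963444 + 0.46·1.540094 = 3.671887
s=1.920000, u=3.671887:
  k1 = f(1.920000, 3.671887) = 1.867510
  k2 = f(2.150000, 4.101414) = 2.211131
  u ← 3.671887 + 0.46·2.211131 = 4.689008
u(2.38) ≈ 4.6890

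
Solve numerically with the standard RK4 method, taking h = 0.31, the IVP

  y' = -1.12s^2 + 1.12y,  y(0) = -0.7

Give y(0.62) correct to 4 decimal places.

RK4: k1 = f(s_n, y_n); k2 = f(s_n + h/2, y_n + (h/2)·k1); k3 = f(s_n + h/2, y_n + (h/2)·k2); k4 = f(s_n + h, y_n + h·k3); y_{n+1} = y_n + (h/6)·(k1 + 2k2 + 2k3 + k4).
s=0.000000, y=-0.700000:
  k1 = f(0.000000, -0.700000) = -0.784000
  k2 = f(0.155000, -0.821520) = -0.947010
  k3 = f(0.155000, -0.846787) = -0.975309
  k4 = f(0.310000, -1.002346) = -1.230259
  y ← -0.700000 + (0.31/6)·(k1 + 2k2 + 2k3 + k4) = -1.002710
s=0.310000, y=-1.002710:
  k1 = f(0.310000, -1.002710) = -1.230667
  k2 = f(0.465000, -1.193463) = -1.578851
  k3 = f(0.465000, -1.247432) = -1.639295
  k4 = f(0.620000, -1.510891) = -2.122726
  y ← -1.002710 + (0.31/6)·(k1 + 2k2 + 2k3 + k4) = -1.508510
y(0.62) ≈ -1.5085

-1.5085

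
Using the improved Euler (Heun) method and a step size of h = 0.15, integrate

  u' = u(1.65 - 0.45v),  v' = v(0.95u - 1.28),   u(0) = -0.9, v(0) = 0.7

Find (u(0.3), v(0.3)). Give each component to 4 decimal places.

-1.3757, 0.3542

Heun on (u,v): k1 = f(t_n, state_n); k2 = f(t_n + h, state_n + h·k1); state_{n+1} = state_n + (h/2)·(k1 + k2).
0.000000: (-0.900000, 0.700000)
  k1 = (-1.201500, -1.494500)
  predictor → (-1.080225, 0.475825)
  k2 = (-1.551072, -1.097354)
  → (-1.106443, 0.505611)
0.150000: (-1.106443, 0.505611)
  k1 = (-1.573887, -1.178640)
  predictor → (-1.342526, 0.328815)
  k2 = (-2.016519, -0.840254)
  → (-1.375723, 0.354194)
(u(0.3), v(0.3)) ≈ (-1.3757, 0.3542)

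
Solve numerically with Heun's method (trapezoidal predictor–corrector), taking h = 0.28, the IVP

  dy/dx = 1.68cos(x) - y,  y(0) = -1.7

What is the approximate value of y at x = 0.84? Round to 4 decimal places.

Heun: k1 = f(x_n, y_n); k2 = f(x_n + h, y_n + h·k1); y_{n+1} = y_n + (h/2)·(k1 + k2).
x=0.000000, y=-1.700000:
  k1 = f(0.000000, -1.700000) = 3.380000
  k2 = f(0.280000, -0.753600) = 2.368173
  y ← -1.700000 + (0.28/2)·(3.380000 + 2.368173) = -0.895256
x=0.280000, y=-0.895256:
  k1 = f(0.280000, -0.895256) = 2.509829
  k2 = f(0.560000, -0.192504) = 1.615892
  y ← -0.895256 + (0.28/2)·(2.509829 + 1.615892) = -0.317655
x=0.560000, y=-0.317655:
  k1 = f(0.560000, -0.317655) = 1.741043
  k2 = f(0.840000, 0.169837) = 0.951500
  y ← -0.317655 + (0.28/2)·(1.741043 + 0.951500) = 0.059301
y(0.84) ≈ 0.0593

0.0593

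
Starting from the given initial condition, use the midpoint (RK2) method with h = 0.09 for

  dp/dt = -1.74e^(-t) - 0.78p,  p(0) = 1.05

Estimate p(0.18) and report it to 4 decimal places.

0.6463

Midpoint: k1 = f(t_n, p_n); k2 = f(t_n + h/2, p_n + (h/2)·k1); p_{n+1} = p_n + h·k2.
t=0.000000, p=1.050000:
  k1 = f(0.000000, 1.050000) = -2.559000
  k2 = f(0.045000, 0.934845) = -2.392615
  p ← 1.050000 + 0.09·(-2.392615) = 0.834665
t=0.090000, p=0.834665:
  k1 = f(0.090000, 0.834665) = -2.241279
  k2 = f(0.135000, 0.733807) = -2.092635
  p ← 0.834665 + 0.09·(-2.092635) = 0.646328
p(0.18) ≈ 0.6463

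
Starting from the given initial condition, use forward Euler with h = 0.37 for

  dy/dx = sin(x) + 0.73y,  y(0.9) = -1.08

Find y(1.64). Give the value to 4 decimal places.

Euler: y_{n+1} = y_n + h·f(x_n, y_n).
x=0.900000, y=-1.080000: f=-0.005073 → y ← -1.080000 + 0.37·(-0.005073) = -1.081877
x=1.270000, y=-1.081877: f=0.165331 → y ← -1.081877 + 0.37·0.165331 = -1.020705
y(1.64) ≈ -1.0207

-1.0207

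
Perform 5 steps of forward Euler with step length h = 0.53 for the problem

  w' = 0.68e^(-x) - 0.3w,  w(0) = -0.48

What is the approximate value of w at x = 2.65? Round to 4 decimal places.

Euler: w_{n+1} = w_n + h·f(x_n, w_n).
x=0.000000, w=-0.480000: f=0.824000 → w ← -0.480000 + 0.53·0.824000 = -0.043280
x=0.530000, w=-0.043280: f=0.413235 → w ← -0.043280 + 0.53·0.413235 = 0.175735
x=1.060000, w=0.175735: f=0.182870 → w ← 0.175735 + 0.53·0.182870 = 0.272656
x=1.590000, w=0.272656: f=0.056873 → w ← 0.272656 + 0.53·0.056873 = 0.302798
x=2.120000, w=0.302798: f=-0.009218 → w ← 0.302798 + 0.53·(-0.009218) = 0.297913
w(2.65) ≈ 0.2979

0.2979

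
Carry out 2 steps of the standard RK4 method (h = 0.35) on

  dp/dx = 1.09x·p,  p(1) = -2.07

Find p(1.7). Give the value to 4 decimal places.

-5.7956

RK4: k1 = f(x_n, p_n); k2 = f(x_n + h/2, p_n + (h/2)·k1); k3 = f(x_n + h/2, p_n + (h/2)·k2); k4 = f(x_n + h, p_n + h·k3); p_{n+1} = p_n + (h/6)·(k1 + 2k2 + 2k3 + k4).
x=1.000000, p=-2.070000:
  k1 = f(1.000000, -2.070000) = -2.256300
  k2 = f(1.175000, -2.464852) = -3.156860
  k3 = f(1.175000, -2.622450) = -3.358703
  k4 = f(1.350000, -3.245546) = -4.775821
  p ← -2.070000 + (0.35/6)·(k1 + 2k2 + 2k3 + k4) = -3.240356
x=1.350000, p=-3.240356:
  k1 = f(1.350000, -3.240356) = -4.768184
  k2 = f(1.525000, -4.074788) = -6.773317
  k3 = f(1.525000, -4.425687) = -7.356598
  k4 = f(1.700000, -5.815165) = -10.775501
  p ← -3.240356 + (0.35/6)·(k1 + 2k2 + 2k3 + k4) = -5.795561
p(1.7) ≈ -5.7956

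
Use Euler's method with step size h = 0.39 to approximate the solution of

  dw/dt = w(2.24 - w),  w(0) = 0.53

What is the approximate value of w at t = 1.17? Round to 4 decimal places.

1.8193

Euler: w_{n+1} = w_n + h·f(t_n, w_n).
t=0.000000, w=0.530000: f=0.906300 → w ← 0.530000 + 0.39·0.906300 = 0.883457
t=0.390000, w=0.883457: f=1.198447 → w ← 0.883457 + 0.39·1.198447 = 1.350851
t=0.780000, w=1.350851: f=1.201108 → w ← 1.350851 + 0.39·1.201108 = 1.819283
w(1.17) ≈ 1.8193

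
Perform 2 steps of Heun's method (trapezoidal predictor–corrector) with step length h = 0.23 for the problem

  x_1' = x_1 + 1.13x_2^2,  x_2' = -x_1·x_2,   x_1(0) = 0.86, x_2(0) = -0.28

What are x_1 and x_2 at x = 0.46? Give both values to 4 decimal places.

1.3933, -0.1697

Heun on (x_1,x_2): k1 = f(x_n, state_n); k2 = f(x_n + h, state_n + h·k1); state_{n+1} = state_n + (h/2)·(k1 + k2).
0.000000: (0.860000, -0.280000)
  k1 = (0.948592, 0.240800)
  predictor → (1.078176, -0.224616)
  k2 = (1.135187, 0.242176)
  → (1.099635, -0.224458)
0.230000: (1.099635, -0.224458)
  k1 = (1.156565, 0.246822)
  predictor → (1.365645, -0.167689)
  k2 = (1.397420, 0.229003)
  → (1.393343, -0.169738)
(x_1(0.46), x_2(0.46)) ≈ (1.3933, -0.1697)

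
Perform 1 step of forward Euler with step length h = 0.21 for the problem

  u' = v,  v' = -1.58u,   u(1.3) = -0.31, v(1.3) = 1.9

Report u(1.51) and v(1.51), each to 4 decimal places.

Euler on (u,v): u_{n+1} = u_n + h·u', v_{n+1} = v_n + h·v'.
1.300000: (-0.310000, 1.900000); f=(1.900000, 0.489800) → (0.089000, 2.002858)
(u(1.51), v(1.51)) ≈ (0.0890, 2.0029)

0.0890, 2.0029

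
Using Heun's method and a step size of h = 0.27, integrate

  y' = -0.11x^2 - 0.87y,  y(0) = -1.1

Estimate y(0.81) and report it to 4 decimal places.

-0.5657

Heun: k1 = f(x_n, y_n); k2 = f(x_n + h, y_n + h·k1); y_{n+1} = y_n + (h/2)·(k1 + k2).
x=0.000000, y=-1.100000:
  k1 = f(0.000000, -1.100000) = 0.957000
  k2 = f(0.270000, -0.841610) = 0.724182
  y ← -1.100000 + (0.27/2)·(0.957000 + 0.724182) = -0.873040
x=0.270000, y=-0.873040:
  k1 = f(0.270000, -0.873040) = 0.751526
  k2 = f(0.540000, -0.670128) = 0.550936
  y ← -0.873040 + (0.27/2)·(0.751526 + 0.550936) = -0.697208
x=0.540000, y=-0.697208:
  k1 = f(0.540000, -0.697208) = 0.574495
  k2 = f(0.810000, -0.542094) = 0.399451
  y ← -0.697208 + (0.27/2)·(0.574495 + 0.399451) = -0.565725
y(0.81) ≈ -0.5657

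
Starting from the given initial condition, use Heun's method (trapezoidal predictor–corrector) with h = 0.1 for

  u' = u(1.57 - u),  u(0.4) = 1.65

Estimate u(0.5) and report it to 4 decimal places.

1.6379

Heun: k1 = f(t_n, u_n); k2 = f(t_n + h, u_n + h·k1); u_{n+1} = u_n + (h/2)·(k1 + k2).
t=0.400000, u=1.650000:
  k1 = f(0.400000, 1.650000) = -0.132000
  k2 = f(0.500000, 1.636800) = -0.109338
  u ← 1.650000 + (0.1/2)·(-0.132000 + (-0.109338)) = 1.637933
u(0.5) ≈ 1.6379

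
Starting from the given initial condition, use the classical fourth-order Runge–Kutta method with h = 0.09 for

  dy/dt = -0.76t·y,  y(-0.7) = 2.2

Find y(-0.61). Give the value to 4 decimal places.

2.3008

RK4: k1 = f(t_n, y_n); k2 = f(t_n + h/2, y_n + (h/2)·k1); k3 = f(t_n + h/2, y_n + (h/2)·k2); k4 = f(t_n + h, y_n + h·k3); y_{n+1} = y_n + (h/6)·(k1 + 2k2 + 2k3 + k4).
t=-0.700000, y=2.200000:
  k1 = f(-0.700000, 2.200000) = 1.170400
  k2 = f(-0.655000, 2.252668) = 1.121378
  k3 = f(-0.655000, 2.250462) = 1.120280
  k4 = f(-0.610000, 2.300825) = 1.066663
  y ← 2.200000 + (0.09/6)·(k1 + 2k2 + 2k3 + k4) = 2.300806
y(-0.61) ≈ 2.3008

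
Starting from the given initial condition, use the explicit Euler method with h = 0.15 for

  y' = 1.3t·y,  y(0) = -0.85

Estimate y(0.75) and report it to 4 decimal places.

Euler: y_{n+1} = y_n + h·f(t_n, y_n).
t=0.000000, y=-0.850000: f=0.000000 → y ← -0.850000 + 0.15·0.000000 = -0.850000
t=0.150000, y=-0.850000: f=-0.165750 → y ← -0.850000 + 0.15·(-0.165750) = -0.874862
t=0.300000, y=-0.874862: f=-0.341196 → y ← -0.874862 + 0.15·(-0.341196) = -0.926042
t=0.450000, y=-0.926042: f=-0.541735 → y ← -0.926042 + 0.15·(-0.541735) = -1.007302
t=0.600000, y=-1.007302: f=-0.785696 → y ← -1.007302 + 0.15·(-0.785696) = -1.125156
y(0.75) ≈ -1.1252

-1.1252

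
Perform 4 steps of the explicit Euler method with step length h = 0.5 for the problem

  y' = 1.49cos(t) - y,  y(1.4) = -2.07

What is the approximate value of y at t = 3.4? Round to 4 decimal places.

-1.1718

Euler: y_{n+1} = y_n + h·f(t_n, y_n).
t=1.400000, y=-2.070000: f=2.323251 → y ← -2.070000 + 0.5·2.323251 = -0.908374
t=1.900000, y=-0.908374: f=0.426673 → y ← -0.908374 + 0.5·0.426673 = -0.695038
t=2.400000, y=-0.695038: f=-0.403679 → y ← -0.695038 + 0.5·(-0.403679) = -0.896877
t=2.900000, y=-0.896877: f=-0.549850 → y ← -0.896877 + 0.5·(-0.549850) = -1.171802
y(3.4) ≈ -1.1718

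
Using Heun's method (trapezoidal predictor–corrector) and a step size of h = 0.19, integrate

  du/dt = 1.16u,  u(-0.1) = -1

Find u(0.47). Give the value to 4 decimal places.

Heun: k1 = f(t_n, u_n); k2 = f(t_n + h, u_n + h·k1); u_{n+1} = u_n + (h/2)·(k1 + k2).
t=-0.100000, u=-1.000000:
  k1 = f(-0.100000, -1.000000) = -1.160000
  k2 = f(0.090000, -1.220400) = -1.415664
  u ← -1.000000 + (0.19/2)·(-1.160000 + (-1.415664)) = -1.244688
t=0.090000, u=-1.244688:
  k1 = f(0.090000, -1.244688) = -1.443838
  k2 = f(0.280000, -1.519017) = -1.762060
  u ← -1.244688 + (0.19/2)·(-1.443838 + (-1.762060)) = -1.549248
t=0.280000, u=-1.549248:
  k1 = f(0.280000, -1.549248) = -1.797128
  k2 = f(0.470000, -1.890703) = -2.193215
  u ← -1.549248 + (0.19/2)·(-1.797128 + (-2.193215)) = -1.928331
u(0.47) ≈ -1.9283

-1.9283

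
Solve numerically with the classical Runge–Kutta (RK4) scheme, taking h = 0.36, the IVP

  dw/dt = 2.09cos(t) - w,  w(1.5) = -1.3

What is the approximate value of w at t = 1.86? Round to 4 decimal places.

RK4: k1 = f(t_n, w_n); k2 = f(t_n + h/2, w_n + (h/2)·k1); k3 = f(t_n + h/2, w_n + (h/2)·k2); k4 = f(t_n + h, w_n + h·k3); w_{n+1} = w_n + (h/6)·(k1 + 2k2 + 2k3 + k4).
t=1.500000, w=-1.300000:
  k1 = f(1.500000, -1.300000) = 1.447841
  k2 = f(1.680000, -1.039389) = 0.811606
  k3 = f(1.680000, -1.153911) = 0.926129
  k4 = f(1.860000, -0.966594) = 0.370549
  w ← -1.300000 + (0.36/6)·(k1 + 2k2 + 2k3 + k4) = -0.982368
w(1.86) ≈ -0.9824

-0.9824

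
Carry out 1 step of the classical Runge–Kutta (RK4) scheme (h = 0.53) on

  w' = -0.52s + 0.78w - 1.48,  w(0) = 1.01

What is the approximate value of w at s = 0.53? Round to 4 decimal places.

RK4: k1 = f(s_n, w_n); k2 = f(s_n + h/2, w_n + (h/2)·k1); k3 = f(s_n + h/2, w_n + (h/2)·k2); k4 = f(s_n + h, w_n + h·k3); w_{n+1} = w_n + (h/6)·(k1 + 2k2 + 2k3 + k4).
s=0.000000, w=1.010000:
  k1 = f(0.000000, 1.010000) = -0.692200
  k2 = f(0.265000, 0.826567) = -0.973078
  k3 = f(0.265000, 0.752134) = -1.031135
  k4 = f(0.530000, 0.463498) = -1.394071
  w ← 1.010000 + (0.53/6)·(k1 + 2k2 + 2k3 + k4) = 0.471635
w(0.53) ≈ 0.4716

0.4716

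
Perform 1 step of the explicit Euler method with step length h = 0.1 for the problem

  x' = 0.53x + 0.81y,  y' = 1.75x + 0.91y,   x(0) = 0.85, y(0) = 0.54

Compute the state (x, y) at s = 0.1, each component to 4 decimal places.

0.9388, 0.7379

Euler on (x,y): x_{n+1} = x_n + h·x', y_{n+1} = y_n + h·y'.
0.000000: (0.850000, 0.540000); f=(0.887900, 1.978900) → (0.938790, 0.737890)
(x(0.1), y(0.1)) ≈ (0.9388, 0.7379)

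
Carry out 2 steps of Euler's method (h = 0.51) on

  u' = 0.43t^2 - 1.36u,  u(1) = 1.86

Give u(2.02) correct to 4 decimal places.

Euler: u_{n+1} = u_n + h·f(t_n, u_n).
t=1.000000, u=1.860000: f=-2.099600 → u ← 1.860000 + 0.51·(-2.099600) = 0.789204
t=1.510000, u=0.789204: f=-0.092874 → u ← 0.789204 + 0.51·(-0.092874) = 0.741838
u(2.02) ≈ 0.7418

0.7418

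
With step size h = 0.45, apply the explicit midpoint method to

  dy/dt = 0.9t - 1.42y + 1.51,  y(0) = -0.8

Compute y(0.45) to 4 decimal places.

Midpoint: k1 = f(t_n, y_n); k2 = f(t_n + h/2, y_n + (h/2)·k1); y_{n+1} = y_n + h·k2.
t=0.000000, y=-0.800000:
  k1 = f(0.000000, -0.800000) = 2.646000
  k2 = f(0.225000, -0.204650) = 2.003103
  y ← -0.800000 + 0.45·2.003103 = 0.101396
y(0.45) ≈ 0.1014

0.1014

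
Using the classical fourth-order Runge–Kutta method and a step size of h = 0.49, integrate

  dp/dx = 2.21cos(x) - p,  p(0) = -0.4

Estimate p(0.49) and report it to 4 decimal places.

RK4: k1 = f(x_n, p_n); k2 = f(x_n + h/2, p_n + (h/2)·k1); k3 = f(x_n + h/2, p_n + (h/2)·k2); k4 = f(x_n + h, p_n + h·k3); p_{n+1} = p_n + (h/6)·(k1 + 2k2 + 2k3 + k4).
x=0.000000, p=-0.400000:
  k1 = f(0.000000, -0.400000) = 2.610000
  k2 = f(0.245000, 0.239450) = 1.904553
  k3 = f(0.245000, 0.066616) = 2.077388
  k4 = f(0.490000, 0.617920) = 1.332036
  p ← -0.400000 + (0.49/6)·(k1 + 2k2 + 2k3 + k4) = 0.572317
p(0.49) ≈ 0.5723

0.5723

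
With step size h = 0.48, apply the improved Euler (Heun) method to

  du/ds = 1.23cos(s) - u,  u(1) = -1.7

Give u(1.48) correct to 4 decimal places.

Heun: k1 = f(s_n, u_n); k2 = f(s_n + h, u_n + h·k1); u_{n+1} = u_n + (h/2)·(k1 + k2).
s=1.000000, u=-1.700000:
  k1 = f(1.000000, -1.700000) = 2.364572
  k2 = f(1.480000, -0.565006) = 0.676532
  u ← -1.700000 + (0.48/2)·(2.364572 + 0.676532) = -0.970135
u(1.48) ≈ -0.9701

-0.9701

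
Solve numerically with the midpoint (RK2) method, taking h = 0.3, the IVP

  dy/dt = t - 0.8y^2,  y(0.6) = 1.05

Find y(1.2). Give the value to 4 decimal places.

1.0874

Midpoint: k1 = f(t_n, y_n); k2 = f(t_n + h/2, y_n + (h/2)·k1); y_{n+1} = y_n + h·k2.
t=0.600000, y=1.050000:
  k1 = f(0.600000, 1.050000) = -0.282000
  k2 = f(0.750000, 1.007700) = -0.062367
  y ← 1.050000 + 0.3·(-0.062367) = 1.031290
t=0.900000, y=1.031290:
  k1 = f(0.900000, 1.031290) = 0.049153
  k2 = f(1.050000, 1.038663) = 0.186944
  y ← 1.031290 + 0.3·0.186944 = 1.087373
y(1.2) ≈ 1.0874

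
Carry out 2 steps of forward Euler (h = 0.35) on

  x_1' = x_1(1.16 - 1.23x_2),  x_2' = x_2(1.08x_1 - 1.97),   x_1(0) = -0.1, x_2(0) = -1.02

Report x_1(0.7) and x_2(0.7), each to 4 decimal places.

Euler on (x_1,x_2): x_1_{n+1} = x_1_n + h·x_1', x_2_{n+1} = x_2_n + h·x_2'.
0.000000: (-0.100000, -1.020000); f=(-0.241460, 2.119560) → (-0.184511, -0.278154)
0.350000: (-0.184511, -0.278154); f=(-0.277159, 0.603392) → (-0.281517, -0.066967)
(x_1(0.7), x_2(0.7)) ≈ (-0.2815, -0.0670)

-0.2815, -0.0670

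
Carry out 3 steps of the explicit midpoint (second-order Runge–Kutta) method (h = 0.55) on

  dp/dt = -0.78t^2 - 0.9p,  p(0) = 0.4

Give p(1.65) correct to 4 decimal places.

-0.7596

Midpoint: k1 = f(t_n, p_n); k2 = f(t_n + h/2, p_n + (h/2)·k1); p_{n+1} = p_n + h·k2.
t=0.000000, p=0.400000:
  k1 = f(0.000000, 0.400000) = -0.360000
  k2 = f(0.275000, 0.301000) = -0.329888
  p ← 0.400000 + 0.55·(-0.329888) = 0.218562
t=0.550000, p=0.218562:
  k1 = f(0.550000, 0.218562) = -0.432656
  k2 = f(0.825000, 0.099582) = -0.620511
  p ← 0.218562 + 0.55·(-0.620511) = -0.122719
t=1.100000, p=-0.122719:
  k1 = f(1.100000, -0.122719) = -0.833353
  k2 = f(1.375000, -0.351891) = -1.157985
  p ← -0.122719 + 0.55·(-1.157985) = -0.759611
p(1.65) ≈ -0.7596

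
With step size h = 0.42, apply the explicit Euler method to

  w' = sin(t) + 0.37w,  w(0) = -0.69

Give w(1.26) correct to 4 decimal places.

Euler: w_{n+1} = w_n + h·f(t_n, w_n).
t=0.000000, w=-0.690000: f=-0.255300 → w ← -0.690000 + 0.42·(-0.255300) = -0.797226
t=0.420000, w=-0.797226: f=0.112787 → w ← -0.797226 + 0.42·0.112787 = -0.749856
t=0.840000, w=-0.749856: f=0.467197 → w ← -0.749856 + 0.42·0.467197 = -0.553633
w(1.26) ≈ -0.5536

-0.5536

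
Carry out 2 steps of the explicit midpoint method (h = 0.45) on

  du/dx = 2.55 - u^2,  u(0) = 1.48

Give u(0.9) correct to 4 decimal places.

Midpoint: k1 = f(x_n, u_n); k2 = f(x_n + h/2, u_n + (h/2)·k1); u_{n+1} = u_n + h·k2.
x=0.000000, u=1.480000:
  k1 = f(0.000000, 1.480000) = 0.359600
  k2 = f(0.225000, 1.560910) = 0.113560
  u ← 1.480000 + 0.45·0.113560 = 1.531102
x=0.450000, u=1.531102:
  k1 = f(0.450000, 1.531102) = 0.205727
  k2 = f(0.675000, 1.577390) = 0.061839
  u ← 1.531102 + 0.45·0.061839 = 1.558930
u(0.9) ≈ 1.5589

1.5589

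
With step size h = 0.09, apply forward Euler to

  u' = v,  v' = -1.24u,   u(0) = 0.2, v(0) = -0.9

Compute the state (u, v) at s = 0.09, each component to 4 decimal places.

Euler on (u,v): u_{n+1} = u_n + h·u', v_{n+1} = v_n + h·v'.
0.000000: (0.200000, -0.900000); f=(-0.900000, -0.248000) → (0.119000, -0.922320)
(u(0.09), v(0.09)) ≈ (0.1190, -0.9223)

0.1190, -0.9223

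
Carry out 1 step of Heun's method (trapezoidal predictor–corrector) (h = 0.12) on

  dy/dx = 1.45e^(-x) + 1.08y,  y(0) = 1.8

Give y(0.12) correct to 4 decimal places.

Heun: k1 = f(x_n, y_n); k2 = f(x_n + h, y_n + h·k1); y_{n+1} = y_n + (h/2)·(k1 + k2).
x=0.000000, y=1.800000:
  k1 = f(0.000000, 1.800000) = 3.394000
  k2 = f(0.120000, 2.207280) = 3.669897
  y ← 1.800000 + (0.12/2)·(3.394000 + 3.669897) = 2.223834
y(0.12) ≈ 2.2238

2.2238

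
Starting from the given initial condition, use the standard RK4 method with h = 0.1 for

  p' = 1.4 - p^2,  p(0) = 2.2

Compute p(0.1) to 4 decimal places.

1.9191

RK4: k1 = f(s_n, p_n); k2 = f(s_n + h/2, p_n + (h/2)·k1); k3 = f(s_n + h/2, p_n + (h/2)·k2); k4 = f(s_n + h, p_n + h·k3); p_{n+1} = p_n + (h/6)·(k1 + 2k2 + 2k3 + k4).
s=0.000000, p=2.200000:
  k1 = f(0.000000, 2.200000) = -3.440000
  k2 = f(0.050000, 2.028000) = -2.712784
  k3 = f(0.050000, 2.064361) = -2.861586
  k4 = f(0.100000, 1.913841) = -2.262789
  p ← 2.200000 + (0.1/6)·(k1 + 2k2 + 2k3 + k4) = 1.919141
p(0.1) ≈ 1.9191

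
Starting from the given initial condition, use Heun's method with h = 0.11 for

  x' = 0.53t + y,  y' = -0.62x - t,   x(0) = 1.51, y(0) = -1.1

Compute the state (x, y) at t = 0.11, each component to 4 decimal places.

1.3865, -1.2049

Heun on (x,y): k1 = f(t_n, state_n); k2 = f(t_n + h, state_n + h·k1); state_{n+1} = state_n + (h/2)·(k1 + k2).
0.000000: (1.510000, -1.100000)
  k1 = (-1.100000, -0.936200)
  predictor → (1.389000, -1.202982)
  k2 = (-1.144682, -0.971180)
  → (1.386542, -1.204906)
(x(0.11), y(0.11)) ≈ (1.3865, -1.2049)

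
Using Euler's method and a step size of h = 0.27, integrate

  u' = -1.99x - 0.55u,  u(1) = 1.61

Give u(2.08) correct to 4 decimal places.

Euler: u_{n+1} = u_n + h·f(x_n, u_n).
x=1.000000, u=1.610000: f=-2.875500 → u ← 1.610000 + 0.27·(-2.875500) = 0.833615
x=1.270000, u=0.833615: f=-2.985788 → u ← 0.833615 + 0.27·(-2.985788) = 0.027452
x=1.540000, u=0.027452: f=-3.079699 → u ← 0.027452 + 0.27·(-3.079699) = -0.804066
x=1.810000, u=-0.804066: f=-3.159663 → u ← -0.804066 + 0.27·(-3.159663) = -1.657176
u(2.08) ≈ -1.6572

-1.6572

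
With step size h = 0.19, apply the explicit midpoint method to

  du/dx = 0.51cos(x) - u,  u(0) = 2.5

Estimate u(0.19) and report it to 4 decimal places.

Midpoint: k1 = f(x_n, u_n); k2 = f(x_n + h/2, u_n + (h/2)·k1); u_{n+1} = u_n + h·k2.
x=0.000000, u=2.500000:
  k1 = f(0.000000, 2.500000) = -1.990000
  k2 = f(0.095000, 2.310950) = -1.803250
  u ← 2.500000 + 0.19·(-1.803250) = 2.157383
u(0.19) ≈ 2.1574

2.1574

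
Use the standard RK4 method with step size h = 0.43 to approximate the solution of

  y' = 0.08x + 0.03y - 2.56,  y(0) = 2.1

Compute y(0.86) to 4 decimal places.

RK4: k1 = f(x_n, y_n); k2 = f(x_n + h/2, y_n + (h/2)·k1); k3 = f(x_n + h/2, y_n + (h/2)·k2); k4 = f(x_n + h, y_n + h·k3); y_{n+1} = y_n + (h/6)·(k1 + 2k2 + 2k3 + k4).
x=0.000000, y=2.100000:
  k1 = f(0.000000, 2.100000) = -2.497000
  k2 = f(0.215000, 1.563145) = -2.495906
  k3 = f(0.215000, 1.563380) = -2.495899
  k4 = f(0.430000, 1.026764) = -2.494797
  y ← 2.100000 + (0.43/6)·(k1 + 2k2 + 2k3 + k4) = 1.026763
x=0.430000, y=1.026763:
  k1 = f(0.430000, 1.026763) = -2.494797
  k2 = f(0.645000, 0.490381) = -2.493689
  k3 = f(0.645000, 0.490620) = -2.493681
  k4 = f(0.860000, -0.045520) = -2.492566
  y ← 1.026763 + (0.43/6)·(k1 + 2k2 + 2k3 + k4) = -0.045521
y(0.86) ≈ -0.0455

-0.0455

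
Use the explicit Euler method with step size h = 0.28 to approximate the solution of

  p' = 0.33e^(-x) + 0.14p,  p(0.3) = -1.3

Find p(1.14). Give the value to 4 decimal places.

Euler: p_{n+1} = p_n + h·f(x_n, p_n).
x=0.300000, p=-1.300000: f=0.062470 → p ← -1.300000 + 0.28·0.062470 = -1.282508
x=0.580000, p=-1.282508: f=0.005215 → p ← -1.282508 + 0.28·0.005215 = -1.281048
x=0.860000, p=-1.281048: f=-0.039703 → p ← -1.281048 + 0.28·(-0.039703) = -1.292165
p(1.14) ≈ -1.2922

-1.2922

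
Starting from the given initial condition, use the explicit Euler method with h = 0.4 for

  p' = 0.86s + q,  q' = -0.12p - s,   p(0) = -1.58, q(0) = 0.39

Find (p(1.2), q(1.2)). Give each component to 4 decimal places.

Euler on (p,q): p_{n+1} = p_n + h·p', q_{n+1} = q_n + h·q'.
0.000000: (-1.580000, 0.390000); f=(0.390000, 0.189600) → (-1.424000, 0.465840)
0.400000: (-1.424000, 0.465840); f=(0.809840, -0.229120) → (-1.100064, 0.374192)
0.800000: (-1.100064, 0.374192); f=(1.062192, -0.667992) → (-0.675187, 0.106995)
(p(1.2), q(1.2)) ≈ (-0.6752, 0.1070)

-0.6752, 0.1070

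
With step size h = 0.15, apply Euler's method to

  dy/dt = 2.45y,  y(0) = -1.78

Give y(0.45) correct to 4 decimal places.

Euler: y_{n+1} = y_n + h·f(t_n, y_n).
t=0.000000, y=-1.780000: f=-4.361000 → y ← -1.780000 + 0.15·(-4.361000) = -2.434150
t=0.150000, y=-2.434150: f=-5.963668 → y ← -2.434150 + 0.15·(-5.963668) = -3.328700
t=0.300000, y=-3.328700: f=-8.155315 → y ← -3.328700 + 0.15·(-8.155315) = -4.551997
y(0.45) ≈ -4.5520

-4.5520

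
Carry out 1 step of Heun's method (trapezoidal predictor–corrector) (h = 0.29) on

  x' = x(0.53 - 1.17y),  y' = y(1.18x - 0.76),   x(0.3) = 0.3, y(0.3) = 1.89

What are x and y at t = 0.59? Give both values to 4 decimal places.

0.1952, 1.6388

Heun on (x,y): k1 = f(t_n, state_n); k2 = f(t_n + h, state_n + h·k1); state_{n+1} = state_n + (h/2)·(k1 + k2).
0.300000: (0.300000, 1.890000)
  k1 = (-0.504390, -0.767340)
  predictor → (0.153727, 1.667471)
  k2 = (-0.218437, -0.964803)
  → (0.195190, 1.638839)
(x(0.59), y(0.59)) ≈ (0.1952, 1.6388)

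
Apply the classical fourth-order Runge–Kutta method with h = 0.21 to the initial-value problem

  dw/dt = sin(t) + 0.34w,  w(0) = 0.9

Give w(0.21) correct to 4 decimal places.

0.9891

RK4: k1 = f(t_n, w_n); k2 = f(t_n + h/2, w_n + (h/2)·k1); k3 = f(t_n + h/2, w_n + (h/2)·k2); k4 = f(t_n + h, w_n + h·k3); w_{n+1} = w_n + (h/6)·(k1 + 2k2 + 2k3 + k4).
t=0.000000, w=0.900000:
  k1 = f(0.000000, 0.900000) = 0.306000
  k2 = f(0.105000, 0.932130) = 0.421731
  k3 = f(0.105000, 0.944282) = 0.425863
  k4 = f(0.210000, 0.989431) = 0.544867
  w ← 0.900000 + (0.21/6)·(k1 + 2k2 + 2k3 + k4) = 0.989112
w(0.21) ≈ 0.9891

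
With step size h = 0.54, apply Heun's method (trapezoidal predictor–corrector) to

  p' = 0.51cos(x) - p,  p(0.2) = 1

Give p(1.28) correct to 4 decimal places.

Heun: k1 = f(x_n, p_n); k2 = f(x_n + h, p_n + h·k1); p_{n+1} = p_n + (h/2)·(k1 + k2).
x=0.200000, p=1.000000:
  k1 = f(0.200000, 1.000000) = -0.500166
  k2 = f(0.740000, 0.729910) = -0.353291
  p ← 1.000000 + (0.54/2)·(-0.500166 + (-0.353291)) = 0.769566
x=0.740000, p=0.769566:
  k1 = f(0.740000, 0.769566) = -0.392948
  k2 = f(1.280000, 0.557375) = -0.411150
  p ← 0.769566 + (0.54/2)·(-0.392948 + (-0.411150)) = 0.552460
p(1.28) ≈ 0.5525

0.5525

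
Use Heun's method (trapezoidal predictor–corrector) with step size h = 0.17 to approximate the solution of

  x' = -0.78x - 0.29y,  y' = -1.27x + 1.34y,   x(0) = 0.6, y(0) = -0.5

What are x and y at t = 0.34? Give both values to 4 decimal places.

Heun on (x,y): k1 = f(t_n, state_n); k2 = f(t_n + h, state_n + h·k1); state_{n+1} = state_n + (h/2)·(k1 + k2).
0.000000: (0.600000, -0.500000)
  k1 = (-0.323000, -1.432000)
  predictor → (0.545090, -0.743440)
  k2 = (-0.209573, -1.688474)
  → (0.554731, -0.765240)
0.170000: (0.554731, -0.765240)
  k1 = (-0.210771, -1.729931)
  predictor → (0.518900, -1.059329)
  k2 = (-0.097537, -2.078504)
  → (0.528525, -1.088957)
(x(0.34), y(0.34)) ≈ (0.5285, -1.0890)

0.5285, -1.0890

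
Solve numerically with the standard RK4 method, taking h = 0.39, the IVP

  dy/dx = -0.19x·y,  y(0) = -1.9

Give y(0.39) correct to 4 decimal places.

-1.8727

RK4: k1 = f(x_n, y_n); k2 = f(x_n + h/2, y_n + (h/2)·k1); k3 = f(x_n + h/2, y_n + (h/2)·k2); k4 = f(x_n + h, y_n + h·k3); y_{n+1} = y_n + (h/6)·(k1 + 2k2 + 2k3 + k4).
x=0.000000, y=-1.900000:
  k1 = f(0.000000, -1.900000) = 0.000000
  k2 = f(0.195000, -1.900000) = 0.070395
  k3 = f(0.195000, -1.886273) = 0.069886
  k4 = f(0.390000, -1.872744) = 0.138770
  y ← -1.900000 + (0.39/6)·(k1 + 2k2 + 2k3 + k4) = -1.872743
y(0.39) ≈ -1.8727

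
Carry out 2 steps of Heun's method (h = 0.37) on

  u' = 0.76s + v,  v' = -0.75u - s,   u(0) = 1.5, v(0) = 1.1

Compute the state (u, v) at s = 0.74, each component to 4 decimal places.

Heun on (u,v): k1 = f(s_n, state_n); k2 = f(s_n + h, state_n + h·k1); state_{n+1} = state_n + (h/2)·(k1 + k2).
0.000000: (1.500000, 1.100000)
  k1 = (1.100000, -1.125000)
  predictor → (1.907000, 0.683750)
  k2 = (0.964950, -1.800250)
  → (1.882016, 0.558829)
0.370000: (1.882016, 0.558829)
  k1 = (0.840029, -1.781512)
  predictor → (2.192826, -0.100331)
  k2 = (0.462069, -2.384620)
  → (2.122904, -0.211906)
(u(0.74), v(0.74)) ≈ (2.1229, -0.2119)

2.1229, -0.2119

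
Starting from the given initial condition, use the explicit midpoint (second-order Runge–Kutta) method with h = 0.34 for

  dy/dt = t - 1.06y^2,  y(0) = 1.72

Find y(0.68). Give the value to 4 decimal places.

Midpoint: k1 = f(t_n, y_n); k2 = f(t_n + h/2, y_n + (h/2)·k1); y_{n+1} = y_n + h·k2.
t=0.000000, y=1.720000:
  k1 = f(0.000000, 1.720000) = -3.135904
  k2 = f(0.170000, 1.186896) = -1.323246
  y ← 1.720000 + 0.34·(-1.323246) = 1.270096
t=0.340000, y=1.270096:
  k1 = f(0.340000, 1.270096) = -1.369933
  k2 = f(0.510000, 1.037208) = -0.630348
  y ← 1.270096 + 0.34·(-0.630348) = 1.055778
y(0.68) ≈ 1.0558

1.0558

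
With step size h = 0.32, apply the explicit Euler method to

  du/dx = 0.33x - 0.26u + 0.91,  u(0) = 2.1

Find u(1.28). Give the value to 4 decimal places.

Euler: u_{n+1} = u_n + h·f(x_n, u_n).
x=0.000000, u=2.100000: f=0.364000 → u ← 2.100000 + 0.32·0.364000 = 2.216480
x=0.320000, u=2.216480: f=0.439315 → u ← 2.216480 + 0.32·0.439315 = 2.357061
x=0.640000, u=2.357061: f=0.508364 → u ← 2.357061 + 0.32·0.508364 = 2.519737
x=0.960000, u=2.519737: f=0.571668 → u ← 2.519737 + 0.32·0.571668 = 2.702671
u(1.28) ≈ 2.7027

2.7027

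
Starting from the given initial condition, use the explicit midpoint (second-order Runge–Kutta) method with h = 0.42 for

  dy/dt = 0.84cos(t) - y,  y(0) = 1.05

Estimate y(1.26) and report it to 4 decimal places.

0.7056

Midpoint: k1 = f(t_n, y_n); k2 = f(t_n + h/2, y_n + (h/2)·k1); y_{n+1} = y_n + h·k2.
t=0.000000, y=1.050000:
  k1 = f(0.000000, 1.050000) = -0.210000
  k2 = f(0.210000, 1.005900) = -0.184354
  y ← 1.050000 + 0.42·(-0.184354) = 0.972571
t=0.420000, y=0.972571:
  k1 = f(0.420000, 0.972571) = -0.205577
  k2 = f(0.630000, 0.929400) = -0.250657
  y ← 0.972571 + 0.42·(-0.250657) = 0.867295
t=0.840000, y=0.867295:
  k1 = f(0.840000, 0.867295) = -0.306627
  k2 = f(1.050000, 0.802904) = -0.384944
  y ← 0.867295 + 0.42·(-0.384944) = 0.705619
y(1.26) ≈ 0.7056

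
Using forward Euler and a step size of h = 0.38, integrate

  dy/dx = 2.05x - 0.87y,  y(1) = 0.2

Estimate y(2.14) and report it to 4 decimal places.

Euler: y_{n+1} = y_n + h·f(x_n, y_n).
x=1.000000, y=0.200000: f=1.876000 → y ← 0.200000 + 0.38·1.876000 = 0.912880
x=1.380000, y=0.912880: f=2.034794 → y ← 0.912880 + 0.38·2.034794 = 1.686102
x=1.760000, y=1.686102: f=2.141091 → y ← 1.686102 + 0.38·2.141091 = 2.499717
y(2.14) ≈ 2.4997

2.4997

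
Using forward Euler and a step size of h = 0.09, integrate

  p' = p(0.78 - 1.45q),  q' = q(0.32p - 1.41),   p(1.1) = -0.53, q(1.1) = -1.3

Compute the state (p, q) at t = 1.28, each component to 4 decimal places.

Euler on (p,q): p_{n+1} = p_n + h·p', q_{n+1} = q_n + h·q'.
1.100000: (-0.530000, -1.300000); f=(-1.412450, 2.053480) → (-0.657120, -1.115187)
1.190000: (-0.657120, -1.115187); f=(-1.575132, 1.806913) → (-0.798882, -0.952565)
(p(1.28), q(1.28)) ≈ (-0.7989, -0.9526)

-0.7989, -0.9526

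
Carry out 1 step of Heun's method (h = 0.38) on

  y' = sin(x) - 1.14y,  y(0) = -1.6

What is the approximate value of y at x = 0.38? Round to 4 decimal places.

-0.9865

Heun: k1 = f(x_n, y_n); k2 = f(x_n + h, y_n + h·k1); y_{n+1} = y_n + (h/2)·(k1 + k2).
x=0.000000, y=-1.600000:
  k1 = f(0.000000, -1.600000) = 1.824000
  k2 = f(0.380000, -0.906880) = 1.404764
  y ← -1.600000 + (0.38/2)·(1.824000 + 1.404764) = -0.986535
y(0.38) ≈ -0.9865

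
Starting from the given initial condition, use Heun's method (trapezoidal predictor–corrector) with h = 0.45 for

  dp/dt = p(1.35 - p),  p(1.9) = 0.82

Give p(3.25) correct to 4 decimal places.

Heun: k1 = f(t_n, p_n); k2 = f(t_n + h, p_n + h·k1); p_{n+1} = p_n + (h/2)·(k1 + k2).
t=1.900000, p=0.820000:
  k1 = f(1.900000, 0.820000) = 0.434600
  k2 = f(2.350000, 1.015570) = 0.339637
  p ← 0.820000 + (0.45/2)·(0.434600 + 0.339637) = 0.994203
t=2.350000, p=0.994203:
  k1 = f(2.350000, 0.994203) = 0.353734
  k2 = f(2.800000, 1.153384) = 0.226774
  p ← 0.994203 + (0.45/2)·(0.353734 + 0.226774) = 1.124818
t=2.800000, p=1.124818:
  k1 = f(2.800000, 1.124818) = 0.253289
  k2 = f(3.250000, 1.238798) = 0.137757
  p ← 1.124818 + (0.45/2)·(0.253289 + 0.137757) = 1.212803
p(3.25) ≈ 1.2128

1.2128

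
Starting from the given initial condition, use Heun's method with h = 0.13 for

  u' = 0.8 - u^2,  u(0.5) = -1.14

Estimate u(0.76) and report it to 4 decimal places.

-1.3171

Heun: k1 = f(x_n, u_n); k2 = f(x_n + h, u_n + h·k1); u_{n+1} = u_n + (h/2)·(k1 + k2).
x=0.500000, u=-1.140000:
  k1 = f(0.500000, -1.140000) = -0.499600
  k2 = f(0.630000, -1.204948) = -0.651900
  u ← -1.140000 + (0.13/2)·(-0.499600 + (-0.651900)) = -1.214847
x=0.630000, u=-1.214847:
  k1 = f(0.630000, -1.214847) = -0.675854
  k2 = f(0.760000, -1.302709) = -0.897050
  u ← -1.214847 + (0.13/2)·(-0.675854 + (-0.897050)) = -1.317086
u(0.76) ≈ -1.3171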